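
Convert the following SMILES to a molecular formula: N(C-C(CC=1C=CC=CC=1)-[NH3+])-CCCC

Heavy atoms from the SMILES: 13 C, 2 N.
Implicit hydrogens by atom environment:
  5 × C: 2 H each → 10
  5 × C (aromatic): 1 H each → 5
  1 × C: 3 H
  1 × C: 1 H
  1 × C (aromatic): no H
  1 × N (charge +1): 3 H
  1 × N: 1 H
  Total hydrogens = 23.
Net charge +1.
Molecular formula: C13H23N2+

C13H23N2+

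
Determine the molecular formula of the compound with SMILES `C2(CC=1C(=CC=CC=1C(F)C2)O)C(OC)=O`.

C12H13FO3

Heavy atoms from the SMILES: 12 C, 1 F, 3 O.
Implicit hydrogens by atom environment:
  3 × C (aromatic): 1 H each → 3
  3 × C (aromatic): no H
  2 × C: 2 H each → 4
  2 × C: 1 H each → 2
  2 × O: no H
  1 × C: 3 H
  1 × C: no H
  1 × F: no H
  1 × O: 1 H
  Total hydrogens = 13.
Molecular formula: C12H13FO3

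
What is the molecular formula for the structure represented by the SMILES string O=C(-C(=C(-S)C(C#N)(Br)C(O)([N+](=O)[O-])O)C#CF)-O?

C8H4BrFN2O6S

Heavy atoms from the SMILES: 1 Br, 8 C, 1 F, 2 N, 6 O, 1 S.
Implicit hydrogens by atom environment:
  8 × C: no H
  3 × O: 1 H each → 3
  2 × O: no H
  1 × Br: no H
  1 × F: no H
  1 × N: no H
  1 × N (charge +1): no H
  1 × O (charge -1): no H
  1 × S: 1 H
  Total hydrogens = 4.
Molecular formula: C8H4BrFN2O6S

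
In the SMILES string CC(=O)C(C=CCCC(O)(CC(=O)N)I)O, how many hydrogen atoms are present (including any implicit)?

Hydrogens are implicit in SMILES; fill each atom to its normal valence:
  3 × C: 2 H each → 6
  3 × C: 1 H each → 3
  3 × C: no H
  2 × O: 1 H each → 2
  2 × O: no H
  1 × C: 3 H
  1 × I: no H
  1 × N: 2 H
  Total hydrogens = 16.

16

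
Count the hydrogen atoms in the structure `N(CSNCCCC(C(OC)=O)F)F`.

Hydrogens are implicit in SMILES; fill each atom to its normal valence:
  4 × C: 2 H each → 8
  2 × F: no H
  2 × N: 1 H each → 2
  2 × O: no H
  1 × C: 3 H
  1 × C: 1 H
  1 × C: no H
  1 × S: no H
  Total hydrogens = 14.

14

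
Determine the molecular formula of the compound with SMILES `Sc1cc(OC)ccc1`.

C7H8OS

Heavy atoms from the SMILES: 7 C, 1 O, 1 S.
Implicit hydrogens by atom environment:
  4 × C (aromatic): 1 H each → 4
  2 × C (aromatic): no H
  1 × C: 3 H
  1 × O: no H
  1 × S: 1 H
  Total hydrogens = 8.
Molecular formula: C7H8OS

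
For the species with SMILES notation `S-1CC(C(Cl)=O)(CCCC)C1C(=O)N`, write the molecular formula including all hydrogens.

Heavy atoms from the SMILES: 9 C, 1 Cl, 1 N, 2 O, 1 S.
Implicit hydrogens by atom environment:
  4 × C: 2 H each → 8
  3 × C: no H
  2 × O: no H
  1 × C: 3 H
  1 × C: 1 H
  1 × Cl: no H
  1 × N: 2 H
  1 × S: no H
  Total hydrogens = 14.
Molecular formula: C9H14ClNO2S

C9H14ClNO2S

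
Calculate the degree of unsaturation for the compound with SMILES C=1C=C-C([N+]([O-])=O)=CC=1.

5

Molecular formula from the SMILES: C6H5NO2.
DoU = (2C + 2 + N − H − X)/2 = (2·6 + 2 + 1 − 5 − 0)/2 = 10/2 = 5.
(Structurally: 1 ring(s) + 4 π bond(s) = 5.)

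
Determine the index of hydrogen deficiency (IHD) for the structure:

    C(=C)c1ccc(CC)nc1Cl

5

Molecular formula from the SMILES: C9H10ClN.
DoU = (2C + 2 + N − H − X)/2 = (2·9 + 2 + 1 − 10 − 1)/2 = 10/2 = 5.
(Structurally: 1 ring(s) + 4 π bond(s) = 5.)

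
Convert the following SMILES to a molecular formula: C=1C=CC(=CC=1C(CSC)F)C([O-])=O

Heavy atoms from the SMILES: 10 C, 1 F, 2 O, 1 S.
Implicit hydrogens by atom environment:
  4 × C (aromatic): 1 H each → 4
  2 × C (aromatic): no H
  1 × C: 3 H
  1 × C: 2 H
  1 × C: 1 H
  1 × C: no H
  1 × F: no H
  1 × O: no H
  1 × O (charge -1): no H
  1 × S: no H
  Total hydrogens = 10.
Net charge -1.
Molecular formula: C10H10FO2S-

C10H10FO2S-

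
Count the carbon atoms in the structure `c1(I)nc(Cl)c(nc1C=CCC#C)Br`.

9

The symbol for carbon appears 9 times in the SMILES. Lowercase c denotes aromatic carbon and counts toward C.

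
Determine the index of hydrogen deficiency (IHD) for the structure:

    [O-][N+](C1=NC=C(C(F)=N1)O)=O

Molecular formula from the SMILES: C4H2FN3O3.
DoU = (2C + 2 + N − H − X)/2 = (2·4 + 2 + 3 − 2 − 1)/2 = 10/2 = 5.
(Structurally: 1 ring(s) + 4 π bond(s) = 5.)

5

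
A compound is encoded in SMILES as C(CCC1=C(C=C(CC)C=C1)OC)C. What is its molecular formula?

C13H20O

Heavy atoms from the SMILES: 13 C, 1 O.
Implicit hydrogens by atom environment:
  4 × C: 2 H each → 8
  3 × C: 3 H each → 9
  3 × C (aromatic): 1 H each → 3
  3 × C (aromatic): no H
  1 × O: no H
  Total hydrogens = 20.
Molecular formula: C13H20O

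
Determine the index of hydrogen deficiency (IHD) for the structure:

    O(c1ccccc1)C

4

Molecular formula from the SMILES: C7H8O.
DoU = (2C + 2 + N − H − X)/2 = (2·7 + 2 + 0 − 8 − 0)/2 = 8/2 = 4.
(Structurally: 1 ring(s) + 3 π bond(s) = 4.)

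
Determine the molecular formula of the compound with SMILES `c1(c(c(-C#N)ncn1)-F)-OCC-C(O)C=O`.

Heavy atoms from the SMILES: 9 C, 1 F, 3 N, 3 O.
Implicit hydrogens by atom environment:
  3 × C (aromatic): no H
  2 × C: 2 H each → 4
  2 × C: 1 H each → 2
  2 × N (aromatic): no H
  2 × O: no H
  1 × C (aromatic): 1 H
  1 × C: no H
  1 × F: no H
  1 × N: no H
  1 × O: 1 H
  Total hydrogens = 8.
Molecular formula: C9H8FN3O3

C9H8FN3O3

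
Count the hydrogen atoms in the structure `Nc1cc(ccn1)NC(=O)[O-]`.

Hydrogens are implicit in SMILES; fill each atom to its normal valence:
  3 × C (aromatic): 1 H each → 3
  2 × C (aromatic): no H
  1 × C: no H
  1 × N: 2 H
  1 × N: 1 H
  1 × N (aromatic): no H
  1 × O: no H
  1 × O (charge -1): no H
  Total hydrogens = 6.

6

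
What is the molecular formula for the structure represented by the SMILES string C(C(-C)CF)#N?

C4H6FN

Heavy atoms from the SMILES: 4 C, 1 F, 1 N.
Implicit hydrogens by atom environment:
  1 × C: 3 H
  1 × C: 2 H
  1 × C: 1 H
  1 × C: no H
  1 × F: no H
  1 × N: no H
  Total hydrogens = 6.
Molecular formula: C4H6FN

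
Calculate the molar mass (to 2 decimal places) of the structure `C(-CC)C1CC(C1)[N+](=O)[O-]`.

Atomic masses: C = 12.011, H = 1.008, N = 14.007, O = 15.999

143.19

Molecular formula: C7H13NO2.
M = 7×12.011 + 13×1.008 + 1×14.007 + 2×15.999 = 143.19 g/mol.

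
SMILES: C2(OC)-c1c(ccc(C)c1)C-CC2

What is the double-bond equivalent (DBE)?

5

Molecular formula from the SMILES: C12H16O.
DoU = (2C + 2 + N − H − X)/2 = (2·12 + 2 + 0 − 16 − 0)/2 = 10/2 = 5.
(Structurally: 2 ring(s) + 3 π bond(s) = 5.)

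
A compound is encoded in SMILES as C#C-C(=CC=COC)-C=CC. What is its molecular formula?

Heavy atoms from the SMILES: 10 C, 1 O.
Implicit hydrogens by atom environment:
  6 × C: 1 H each → 6
  2 × C: 3 H each → 6
  2 × C: no H
  1 × O: no H
  Total hydrogens = 12.
Molecular formula: C10H12O

C10H12O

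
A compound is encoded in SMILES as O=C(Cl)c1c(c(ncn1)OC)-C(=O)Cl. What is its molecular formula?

C7H4Cl2N2O3

Heavy atoms from the SMILES: 7 C, 2 Cl, 2 N, 3 O.
Implicit hydrogens by atom environment:
  3 × C (aromatic): no H
  3 × O: no H
  2 × C: no H
  2 × Cl: no H
  2 × N (aromatic): no H
  1 × C: 3 H
  1 × C (aromatic): 1 H
  Total hydrogens = 4.
Molecular formula: C7H4Cl2N2O3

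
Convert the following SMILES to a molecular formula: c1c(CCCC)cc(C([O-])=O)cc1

Heavy atoms from the SMILES: 11 C, 2 O.
Implicit hydrogens by atom environment:
  4 × C (aromatic): 1 H each → 4
  3 × C: 2 H each → 6
  2 × C (aromatic): no H
  1 × C: 3 H
  1 × C: no H
  1 × O: no H
  1 × O (charge -1): no H
  Total hydrogens = 13.
Net charge -1.
Molecular formula: C11H13O2-

C11H13O2-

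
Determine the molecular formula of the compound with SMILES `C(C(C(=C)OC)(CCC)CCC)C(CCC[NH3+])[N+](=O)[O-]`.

C15H31N2O3+

Heavy atoms from the SMILES: 15 C, 2 N, 3 O.
Implicit hydrogens by atom environment:
  9 × C: 2 H each → 18
  3 × C: 3 H each → 9
  2 × C: no H
  2 × O: no H
  1 × C: 1 H
  1 × N (charge +1): 3 H
  1 × N (charge +1): no H
  1 × O (charge -1): no H
  Total hydrogens = 31.
Net charge +1.
Molecular formula: C15H31N2O3+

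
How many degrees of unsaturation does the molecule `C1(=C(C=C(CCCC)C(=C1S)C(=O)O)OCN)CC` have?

5

Molecular formula from the SMILES: C14H21NO3S.
DoU = (2C + 2 + N − H − X)/2 = (2·14 + 2 + 1 − 21 − 0)/2 = 10/2 = 5.
(Structurally: 1 ring(s) + 4 π bond(s) = 5.)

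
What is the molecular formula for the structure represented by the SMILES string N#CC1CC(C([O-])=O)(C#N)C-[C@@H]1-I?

C8H6IN2O2-

Heavy atoms from the SMILES: 8 C, 1 I, 2 N, 2 O.
Implicit hydrogens by atom environment:
  4 × C: no H
  2 × C: 2 H each → 4
  2 × C: 1 H each → 2
  2 × N: no H
  1 × I: no H
  1 × O: no H
  1 × O (charge -1): no H
  Total hydrogens = 6.
Net charge -1.
Molecular formula: C8H6IN2O2-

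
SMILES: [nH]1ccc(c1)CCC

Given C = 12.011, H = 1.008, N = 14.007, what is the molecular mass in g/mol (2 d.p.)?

109.17

Molecular formula: C7H11N.
M = 7×12.011 + 11×1.008 + 1×14.007 = 109.17 g/mol.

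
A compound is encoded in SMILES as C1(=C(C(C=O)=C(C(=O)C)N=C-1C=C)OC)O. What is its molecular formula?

C11H11NO4

Heavy atoms from the SMILES: 11 C, 1 N, 4 O.
Implicit hydrogens by atom environment:
  5 × C (aromatic): no H
  3 × O: no H
  2 × C: 3 H each → 6
  2 × C: 1 H each → 2
  1 × C: 2 H
  1 × C: no H
  1 × N (aromatic): no H
  1 × O: 1 H
  Total hydrogens = 11.
Molecular formula: C11H11NO4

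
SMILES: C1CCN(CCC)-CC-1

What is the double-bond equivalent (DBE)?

1

Molecular formula from the SMILES: C8H17N.
DoU = (2C + 2 + N − H − X)/2 = (2·8 + 2 + 1 − 17 − 0)/2 = 2/2 = 1.
(Structurally: 1 ring(s) + 0 π bond(s) = 1.)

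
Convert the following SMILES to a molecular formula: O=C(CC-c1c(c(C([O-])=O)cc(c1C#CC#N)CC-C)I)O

C16H13INO4-

Heavy atoms from the SMILES: 16 C, 1 I, 1 N, 4 O.
Implicit hydrogens by atom environment:
  5 × C (aromatic): no H
  5 × C: no H
  4 × C: 2 H each → 8
  2 × O: no H
  1 × C: 3 H
  1 × C (aromatic): 1 H
  1 × I: no H
  1 × N: no H
  1 × O: 1 H
  1 × O (charge -1): no H
  Total hydrogens = 13.
Net charge -1.
Molecular formula: C16H13INO4-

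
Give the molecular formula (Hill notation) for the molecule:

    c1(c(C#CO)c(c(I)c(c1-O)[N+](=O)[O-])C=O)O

Heavy atoms from the SMILES: 9 C, 1 I, 1 N, 6 O.
Implicit hydrogens by atom environment:
  6 × C (aromatic): no H
  3 × O: 1 H each → 3
  2 × C: no H
  2 × O: no H
  1 × C: 1 H
  1 × I: no H
  1 × N (charge +1): no H
  1 × O (charge -1): no H
  Total hydrogens = 4.
Molecular formula: C9H4INO6

C9H4INO6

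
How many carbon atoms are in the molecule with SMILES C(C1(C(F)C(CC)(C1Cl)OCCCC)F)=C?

The symbol for carbon appears 12 times in the SMILES. (Cl is a single chlorine, not C + l.)

12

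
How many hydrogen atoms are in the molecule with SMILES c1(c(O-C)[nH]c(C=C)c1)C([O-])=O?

Hydrogens are implicit in SMILES; fill each atom to its normal valence:
  3 × C (aromatic): no H
  2 × O: no H
  1 × C: 3 H
  1 × C: 2 H
  1 × C (aromatic): 1 H
  1 × C: 1 H
  1 × C: no H
  1 × N (aromatic): 1 H
  1 × O (charge -1): no H
  Total hydrogens = 8.

8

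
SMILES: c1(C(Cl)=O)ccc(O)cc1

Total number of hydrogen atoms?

5

Hydrogens are implicit in SMILES; fill each atom to its normal valence:
  4 × C (aromatic): 1 H each → 4
  2 × C (aromatic): no H
  1 × C: no H
  1 × Cl: no H
  1 × O: 1 H
  1 × O: no H
  Total hydrogens = 5.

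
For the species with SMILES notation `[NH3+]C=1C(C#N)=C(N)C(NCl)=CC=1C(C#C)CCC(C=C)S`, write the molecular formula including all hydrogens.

C15H18ClN4S+

Heavy atoms from the SMILES: 15 C, 1 Cl, 4 N, 1 S.
Implicit hydrogens by atom environment:
  5 × C (aromatic): no H
  4 × C: 1 H each → 4
  3 × C: 2 H each → 6
  2 × C: no H
  1 × C (aromatic): 1 H
  1 × Cl: no H
  1 × N (charge +1): 3 H
  1 × N: 2 H
  1 × N: 1 H
  1 × N: no H
  1 × S: 1 H
  Total hydrogens = 18.
Net charge +1.
Molecular formula: C15H18ClN4S+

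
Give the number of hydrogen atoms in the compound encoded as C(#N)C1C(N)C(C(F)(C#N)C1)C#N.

7

Hydrogens are implicit in SMILES; fill each atom to its normal valence:
  4 × C: no H
  3 × C: 1 H each → 3
  3 × N: no H
  1 × C: 2 H
  1 × F: no H
  1 × N: 2 H
  Total hydrogens = 7.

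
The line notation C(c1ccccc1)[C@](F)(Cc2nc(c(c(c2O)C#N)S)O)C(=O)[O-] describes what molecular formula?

C16H12FN2O4S-

Heavy atoms from the SMILES: 16 C, 1 F, 2 N, 4 O, 1 S.
Implicit hydrogens by atom environment:
  6 × C (aromatic): no H
  5 × C (aromatic): 1 H each → 5
  3 × C: no H
  2 × C: 2 H each → 4
  2 × O: 1 H each → 2
  1 × F: no H
  1 × N (aromatic): no H
  1 × N: no H
  1 × O: no H
  1 × O (charge -1): no H
  1 × S: 1 H
  Total hydrogens = 12.
Net charge -1.
Molecular formula: C16H12FN2O4S-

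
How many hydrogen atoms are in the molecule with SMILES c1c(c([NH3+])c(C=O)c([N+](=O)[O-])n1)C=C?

8

Hydrogens are implicit in SMILES; fill each atom to its normal valence:
  4 × C (aromatic): no H
  2 × C: 1 H each → 2
  2 × O: no H
  1 × C: 2 H
  1 × C (aromatic): 1 H
  1 × N (charge +1): 3 H
  1 × N (aromatic): no H
  1 × N (charge +1): no H
  1 × O (charge -1): no H
  Total hydrogens = 8.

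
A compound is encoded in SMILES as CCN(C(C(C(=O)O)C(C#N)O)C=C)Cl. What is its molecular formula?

Heavy atoms from the SMILES: 9 C, 1 Cl, 2 N, 3 O.
Implicit hydrogens by atom environment:
  4 × C: 1 H each → 4
  2 × C: 2 H each → 4
  2 × C: no H
  2 × N: no H
  2 × O: 1 H each → 2
  1 × C: 3 H
  1 × Cl: no H
  1 × O: no H
  Total hydrogens = 13.
Molecular formula: C9H13ClN2O3

C9H13ClN2O3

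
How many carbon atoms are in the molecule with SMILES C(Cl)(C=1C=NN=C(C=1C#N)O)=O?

6

The symbol for carbon appears 6 times in the SMILES. (Cl is a single chlorine, not C + l.)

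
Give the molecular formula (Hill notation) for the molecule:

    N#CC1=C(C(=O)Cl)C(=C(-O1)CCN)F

C8H6ClFN2O2

Heavy atoms from the SMILES: 8 C, 1 Cl, 1 F, 2 N, 2 O.
Implicit hydrogens by atom environment:
  4 × C (aromatic): no H
  2 × C: 2 H each → 4
  2 × C: no H
  1 × Cl: no H
  1 × F: no H
  1 × N: 2 H
  1 × N: no H
  1 × O (aromatic): no H
  1 × O: no H
  Total hydrogens = 6.
Molecular formula: C8H6ClFN2O2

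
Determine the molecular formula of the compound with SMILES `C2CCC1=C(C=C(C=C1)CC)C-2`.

Heavy atoms from the SMILES: 12 C.
Implicit hydrogens by atom environment:
  5 × C: 2 H each → 10
  3 × C (aromatic): 1 H each → 3
  3 × C (aromatic): no H
  1 × C: 3 H
  Total hydrogens = 16.
Molecular formula: C12H16

C12H16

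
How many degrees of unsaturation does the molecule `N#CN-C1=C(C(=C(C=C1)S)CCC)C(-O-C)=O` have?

7

Molecular formula from the SMILES: C12H14N2O2S.
DoU = (2C + 2 + N − H − X)/2 = (2·12 + 2 + 2 − 14 − 0)/2 = 14/2 = 7.
(Structurally: 1 ring(s) + 6 π bond(s) = 7.)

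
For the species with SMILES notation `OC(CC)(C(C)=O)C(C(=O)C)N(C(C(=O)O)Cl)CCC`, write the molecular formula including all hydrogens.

C13H22ClNO5

Heavy atoms from the SMILES: 13 C, 1 Cl, 1 N, 5 O.
Implicit hydrogens by atom environment:
  4 × C: 3 H each → 12
  4 × C: no H
  3 × C: 2 H each → 6
  3 × O: no H
  2 × C: 1 H each → 2
  2 × O: 1 H each → 2
  1 × Cl: no H
  1 × N: no H
  Total hydrogens = 22.
Molecular formula: C13H22ClNO5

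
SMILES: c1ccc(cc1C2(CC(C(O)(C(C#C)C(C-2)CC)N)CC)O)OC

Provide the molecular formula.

C20H29NO3

Heavy atoms from the SMILES: 20 C, 1 N, 3 O.
Implicit hydrogens by atom environment:
  4 × C: 2 H each → 8
  4 × C: 1 H each → 4
  4 × C (aromatic): 1 H each → 4
  3 × C: 3 H each → 9
  3 × C: no H
  2 × C (aromatic): no H
  2 × O: 1 H each → 2
  1 × N: 2 H
  1 × O: no H
  Total hydrogens = 29.
Molecular formula: C20H29NO3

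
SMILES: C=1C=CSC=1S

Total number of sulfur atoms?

The symbol for sulfur appears 2 times in the SMILES.

2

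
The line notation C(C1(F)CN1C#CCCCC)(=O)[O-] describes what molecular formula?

C9H11FNO2-

Heavy atoms from the SMILES: 9 C, 1 F, 1 N, 2 O.
Implicit hydrogens by atom environment:
  4 × C: 2 H each → 8
  4 × C: no H
  1 × C: 3 H
  1 × F: no H
  1 × N: no H
  1 × O: no H
  1 × O (charge -1): no H
  Total hydrogens = 11.
Net charge -1.
Molecular formula: C9H11FNO2-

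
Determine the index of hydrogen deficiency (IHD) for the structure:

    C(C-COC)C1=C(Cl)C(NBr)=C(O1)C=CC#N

Molecular formula from the SMILES: C11H12BrClN2O2.
DoU = (2C + 2 + N − H − X)/2 = (2·11 + 2 + 2 − 12 − 2)/2 = 12/2 = 6.
(Structurally: 1 ring(s) + 5 π bond(s) = 6.)

6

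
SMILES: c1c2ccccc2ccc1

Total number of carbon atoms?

The symbol for carbon appears 10 times in the SMILES. Lowercase c denotes aromatic carbon and counts toward C.

10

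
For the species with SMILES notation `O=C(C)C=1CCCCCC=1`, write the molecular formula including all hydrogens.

C9H14O

Heavy atoms from the SMILES: 9 C, 1 O.
Implicit hydrogens by atom environment:
  5 × C: 2 H each → 10
  2 × C: no H
  1 × C: 3 H
  1 × C: 1 H
  1 × O: no H
  Total hydrogens = 14.
Molecular formula: C9H14O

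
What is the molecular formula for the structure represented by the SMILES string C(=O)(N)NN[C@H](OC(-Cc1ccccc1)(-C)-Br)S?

Heavy atoms from the SMILES: 1 Br, 11 C, 3 N, 2 O, 1 S.
Implicit hydrogens by atom environment:
  5 × C (aromatic): 1 H each → 5
  2 × C: no H
  2 × N: 1 H each → 2
  2 × O: no H
  1 × Br: no H
  1 × C: 3 H
  1 × C: 2 H
  1 × C: 1 H
  1 × C (aromatic): no H
  1 × N: 2 H
  1 × S: 1 H
  Total hydrogens = 16.
Molecular formula: C11H16BrN3O2S

C11H16BrN3O2S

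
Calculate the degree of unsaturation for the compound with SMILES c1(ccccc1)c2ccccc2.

8

Molecular formula from the SMILES: C12H10.
DoU = (2C + 2 + N − H − X)/2 = (2·12 + 2 + 0 − 10 − 0)/2 = 16/2 = 8.
(Structurally: 2 ring(s) + 6 π bond(s) = 8.)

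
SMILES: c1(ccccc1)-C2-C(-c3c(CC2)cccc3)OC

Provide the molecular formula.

Heavy atoms from the SMILES: 17 C, 1 O.
Implicit hydrogens by atom environment:
  9 × C (aromatic): 1 H each → 9
  3 × C (aromatic): no H
  2 × C: 2 H each → 4
  2 × C: 1 H each → 2
  1 × C: 3 H
  1 × O: no H
  Total hydrogens = 18.
Molecular formula: C17H18O

C17H18O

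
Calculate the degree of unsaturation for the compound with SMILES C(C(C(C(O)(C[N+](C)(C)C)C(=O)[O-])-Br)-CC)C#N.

Molecular formula from the SMILES: C12H21BrN2O3.
DoU = (2C + 2 + N − H − X)/2 = (2·12 + 2 + 2 − 21 − 1)/2 = 6/2 = 3.
(Structurally: 0 ring(s) + 3 π bond(s) = 3.)

3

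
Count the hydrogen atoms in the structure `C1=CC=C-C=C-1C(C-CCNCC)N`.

Hydrogens are implicit in SMILES; fill each atom to its normal valence:
  5 × C (aromatic): 1 H each → 5
  4 × C: 2 H each → 8
  1 × C: 3 H
  1 × C: 1 H
  1 × C (aromatic): no H
  1 × N: 2 H
  1 × N: 1 H
  Total hydrogens = 20.

20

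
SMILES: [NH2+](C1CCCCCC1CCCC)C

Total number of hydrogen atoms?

26

Hydrogens are implicit in SMILES; fill each atom to its normal valence:
  8 × C: 2 H each → 16
  2 × C: 3 H each → 6
  2 × C: 1 H each → 2
  1 × N (charge +1): 2 H
  Total hydrogens = 26.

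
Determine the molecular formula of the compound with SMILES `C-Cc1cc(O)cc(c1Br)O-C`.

Heavy atoms from the SMILES: 1 Br, 9 C, 2 O.
Implicit hydrogens by atom environment:
  4 × C (aromatic): no H
  2 × C: 3 H each → 6
  2 × C (aromatic): 1 H each → 2
  1 × Br: no H
  1 × C: 2 H
  1 × O: 1 H
  1 × O: no H
  Total hydrogens = 11.
Molecular formula: C9H11BrO2

C9H11BrO2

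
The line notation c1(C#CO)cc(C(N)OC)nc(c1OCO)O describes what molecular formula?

C10H12N2O5

Heavy atoms from the SMILES: 10 C, 2 N, 5 O.
Implicit hydrogens by atom environment:
  4 × C (aromatic): no H
  3 × O: 1 H each → 3
  2 × C: no H
  2 × O: no H
  1 × C: 3 H
  1 × C: 2 H
  1 × C (aromatic): 1 H
  1 × C: 1 H
  1 × N: 2 H
  1 × N (aromatic): no H
  Total hydrogens = 12.
Molecular formula: C10H12N2O5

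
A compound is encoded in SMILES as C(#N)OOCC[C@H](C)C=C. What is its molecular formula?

C7H11NO2

Heavy atoms from the SMILES: 7 C, 1 N, 2 O.
Implicit hydrogens by atom environment:
  3 × C: 2 H each → 6
  2 × C: 1 H each → 2
  2 × O: no H
  1 × C: 3 H
  1 × C: no H
  1 × N: no H
  Total hydrogens = 11.
Molecular formula: C7H11NO2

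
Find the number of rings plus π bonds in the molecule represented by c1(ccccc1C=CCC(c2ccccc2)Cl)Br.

9

Molecular formula from the SMILES: C16H14BrCl.
DoU = (2C + 2 + N − H − X)/2 = (2·16 + 2 + 0 − 14 − 2)/2 = 18/2 = 9.
(Structurally: 2 ring(s) + 7 π bond(s) = 9.)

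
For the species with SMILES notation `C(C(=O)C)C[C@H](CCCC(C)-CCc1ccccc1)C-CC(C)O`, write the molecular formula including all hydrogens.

Heavy atoms from the SMILES: 22 C, 2 O.
Implicit hydrogens by atom environment:
  9 × C: 2 H each → 18
  5 × C (aromatic): 1 H each → 5
  3 × C: 3 H each → 9
  3 × C: 1 H each → 3
  1 × C: no H
  1 × C (aromatic): no H
  1 × O: 1 H
  1 × O: no H
  Total hydrogens = 36.
Molecular formula: C22H36O2

C22H36O2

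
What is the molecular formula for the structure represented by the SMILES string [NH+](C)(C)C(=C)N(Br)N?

Heavy atoms from the SMILES: 1 Br, 4 C, 3 N.
Implicit hydrogens by atom environment:
  2 × C: 3 H each → 6
  1 × Br: no H
  1 × C: 2 H
  1 × C: no H
  1 × N: 2 H
  1 × N (charge +1): 1 H
  1 × N: no H
  Total hydrogens = 11.
Net charge +1.
Molecular formula: C4H11BrN3+

C4H11BrN3+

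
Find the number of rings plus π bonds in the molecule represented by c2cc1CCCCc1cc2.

5

Molecular formula from the SMILES: C10H12.
DoU = (2C + 2 + N − H − X)/2 = (2·10 + 2 + 0 − 12 − 0)/2 = 10/2 = 5.
(Structurally: 2 ring(s) + 3 π bond(s) = 5.)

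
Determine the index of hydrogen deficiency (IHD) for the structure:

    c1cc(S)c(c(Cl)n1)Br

Molecular formula from the SMILES: C5H3BrClNS.
DoU = (2C + 2 + N − H − X)/2 = (2·5 + 2 + 1 − 3 − 2)/2 = 8/2 = 4.
(Structurally: 1 ring(s) + 3 π bond(s) = 4.)

4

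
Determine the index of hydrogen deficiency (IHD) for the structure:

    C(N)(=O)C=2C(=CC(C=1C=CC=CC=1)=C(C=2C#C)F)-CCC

11

Molecular formula from the SMILES: C18H16FNO.
DoU = (2C + 2 + N − H − X)/2 = (2·18 + 2 + 1 − 16 − 1)/2 = 22/2 = 11.
(Structurally: 2 ring(s) + 9 π bond(s) = 11.)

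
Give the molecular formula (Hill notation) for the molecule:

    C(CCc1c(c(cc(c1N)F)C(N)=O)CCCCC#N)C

Heavy atoms from the SMILES: 16 C, 1 F, 3 N, 1 O.
Implicit hydrogens by atom environment:
  7 × C: 2 H each → 14
  5 × C (aromatic): no H
  2 × C: no H
  2 × N: 2 H each → 4
  1 × C: 3 H
  1 × C (aromatic): 1 H
  1 × F: no H
  1 × N: no H
  1 × O: no H
  Total hydrogens = 22.
Molecular formula: C16H22FN3O

C16H22FN3O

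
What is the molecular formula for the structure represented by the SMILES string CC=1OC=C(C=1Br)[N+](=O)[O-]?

Heavy atoms from the SMILES: 1 Br, 5 C, 1 N, 3 O.
Implicit hydrogens by atom environment:
  3 × C (aromatic): no H
  1 × Br: no H
  1 × C: 3 H
  1 × C (aromatic): 1 H
  1 × N (charge +1): no H
  1 × O (aromatic): no H
  1 × O: no H
  1 × O (charge -1): no H
  Total hydrogens = 4.
Molecular formula: C5H4BrNO3

C5H4BrNO3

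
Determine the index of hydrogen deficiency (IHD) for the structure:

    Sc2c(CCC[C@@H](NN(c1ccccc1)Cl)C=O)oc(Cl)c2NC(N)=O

Molecular formula from the SMILES: C16H18Cl2N4O3S.
DoU = (2C + 2 + N − H − X)/2 = (2·16 + 2 + 4 − 18 − 2)/2 = 18/2 = 9.
(Structurally: 2 ring(s) + 7 π bond(s) = 9.)

9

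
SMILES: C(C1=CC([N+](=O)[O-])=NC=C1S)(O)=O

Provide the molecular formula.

Heavy atoms from the SMILES: 6 C, 2 N, 4 O, 1 S.
Implicit hydrogens by atom environment:
  3 × C (aromatic): no H
  2 × C (aromatic): 1 H each → 2
  2 × O: no H
  1 × C: no H
  1 × N (aromatic): no H
  1 × N (charge +1): no H
  1 × O: 1 H
  1 × O (charge -1): no H
  1 × S: 1 H
  Total hydrogens = 4.
Molecular formula: C6H4N2O4S

C6H4N2O4S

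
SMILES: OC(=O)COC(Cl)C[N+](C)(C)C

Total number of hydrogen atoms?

Hydrogens are implicit in SMILES; fill each atom to its normal valence:
  3 × C: 3 H each → 9
  2 × C: 2 H each → 4
  2 × O: no H
  1 × C: 1 H
  1 × C: no H
  1 × Cl: no H
  1 × N (charge +1): no H
  1 × O: 1 H
  Total hydrogens = 15.

15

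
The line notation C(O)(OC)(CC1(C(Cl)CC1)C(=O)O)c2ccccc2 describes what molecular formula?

Heavy atoms from the SMILES: 14 C, 1 Cl, 4 O.
Implicit hydrogens by atom environment:
  5 × C (aromatic): 1 H each → 5
  3 × C: 2 H each → 6
  3 × C: no H
  2 × O: 1 H each → 2
  2 × O: no H
  1 × C: 3 H
  1 × C: 1 H
  1 × C (aromatic): no H
  1 × Cl: no H
  Total hydrogens = 17.
Molecular formula: C14H17ClO4

C14H17ClO4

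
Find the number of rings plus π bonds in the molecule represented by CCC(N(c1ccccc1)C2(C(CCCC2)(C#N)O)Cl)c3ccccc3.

11

Molecular formula from the SMILES: C22H25ClN2O.
DoU = (2C + 2 + N − H − X)/2 = (2·22 + 2 + 2 − 25 − 1)/2 = 22/2 = 11.
(Structurally: 3 ring(s) + 8 π bond(s) = 11.)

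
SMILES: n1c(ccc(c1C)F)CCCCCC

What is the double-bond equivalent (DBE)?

Molecular formula from the SMILES: C12H18FN.
DoU = (2C + 2 + N − H − X)/2 = (2·12 + 2 + 1 − 18 − 1)/2 = 8/2 = 4.
(Structurally: 1 ring(s) + 3 π bond(s) = 4.)

4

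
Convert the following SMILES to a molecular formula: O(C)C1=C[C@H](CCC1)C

Heavy atoms from the SMILES: 8 C, 1 O.
Implicit hydrogens by atom environment:
  3 × C: 2 H each → 6
  2 × C: 3 H each → 6
  2 × C: 1 H each → 2
  1 × C: no H
  1 × O: no H
  Total hydrogens = 14.
Molecular formula: C8H14O

C8H14O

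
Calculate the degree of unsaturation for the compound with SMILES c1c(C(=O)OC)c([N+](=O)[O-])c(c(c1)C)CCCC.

Molecular formula from the SMILES: C13H17NO4.
DoU = (2C + 2 + N − H − X)/2 = (2·13 + 2 + 1 − 17 − 0)/2 = 12/2 = 6.
(Structurally: 1 ring(s) + 5 π bond(s) = 6.)

6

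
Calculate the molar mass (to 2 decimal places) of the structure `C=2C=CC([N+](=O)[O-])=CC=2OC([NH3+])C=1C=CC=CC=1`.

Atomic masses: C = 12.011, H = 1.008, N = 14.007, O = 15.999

Molecular formula: C13H13N2O3+.
M = 13×12.011 + 13×1.008 + 2×14.007 + 3×15.999 = 245.26 g/mol.

245.26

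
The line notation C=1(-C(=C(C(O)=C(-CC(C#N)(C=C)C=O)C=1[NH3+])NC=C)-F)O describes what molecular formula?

C14H15FN3O3+

Heavy atoms from the SMILES: 14 C, 1 F, 3 N, 3 O.
Implicit hydrogens by atom environment:
  6 × C (aromatic): no H
  3 × C: 2 H each → 6
  3 × C: 1 H each → 3
  2 × C: no H
  2 × O: 1 H each → 2
  1 × F: no H
  1 × N (charge +1): 3 H
  1 × N: 1 H
  1 × N: no H
  1 × O: no H
  Total hydrogens = 15.
Net charge +1.
Molecular formula: C14H15FN3O3+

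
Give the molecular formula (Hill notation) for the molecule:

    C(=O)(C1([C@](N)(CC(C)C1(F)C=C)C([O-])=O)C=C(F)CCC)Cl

Heavy atoms from the SMILES: 15 C, 1 Cl, 2 F, 1 N, 3 O.
Implicit hydrogens by atom environment:
  6 × C: no H
  4 × C: 2 H each → 8
  3 × C: 1 H each → 3
  2 × C: 3 H each → 6
  2 × F: no H
  2 × O: no H
  1 × Cl: no H
  1 × N: 2 H
  1 × O (charge -1): no H
  Total hydrogens = 19.
Net charge -1.
Molecular formula: C15H19ClF2NO3-

C15H19ClF2NO3-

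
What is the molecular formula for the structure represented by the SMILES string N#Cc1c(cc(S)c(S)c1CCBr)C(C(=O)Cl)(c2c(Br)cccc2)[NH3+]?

C17H14Br2ClN2OS2+

Heavy atoms from the SMILES: 2 Br, 17 C, 1 Cl, 2 N, 1 O, 2 S.
Implicit hydrogens by atom environment:
  7 × C (aromatic): no H
  5 × C (aromatic): 1 H each → 5
  3 × C: no H
  2 × Br: no H
  2 × C: 2 H each → 4
  2 × S: 1 H each → 2
  1 × Cl: no H
  1 × N (charge +1): 3 H
  1 × N: no H
  1 × O: no H
  Total hydrogens = 14.
Net charge +1.
Molecular formula: C17H14Br2ClN2OS2+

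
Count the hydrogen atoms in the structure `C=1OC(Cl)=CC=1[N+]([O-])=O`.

2

Hydrogens are implicit in SMILES; fill each atom to its normal valence:
  2 × C (aromatic): 1 H each → 2
  2 × C (aromatic): no H
  1 × Cl: no H
  1 × N (charge +1): no H
  1 × O (aromatic): no H
  1 × O: no H
  1 × O (charge -1): no H
  Total hydrogens = 2.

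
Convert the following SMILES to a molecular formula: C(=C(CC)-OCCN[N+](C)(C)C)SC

C10H23N2OS+

Heavy atoms from the SMILES: 10 C, 2 N, 1 O, 1 S.
Implicit hydrogens by atom environment:
  5 × C: 3 H each → 15
  3 × C: 2 H each → 6
  1 × C: 1 H
  1 × C: no H
  1 × N: 1 H
  1 × N (charge +1): no H
  1 × O: no H
  1 × S: no H
  Total hydrogens = 23.
Net charge +1.
Molecular formula: C10H23N2OS+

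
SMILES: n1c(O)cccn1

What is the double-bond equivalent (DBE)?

Molecular formula from the SMILES: C4H4N2O.
DoU = (2C + 2 + N − H − X)/2 = (2·4 + 2 + 2 − 4 − 0)/2 = 8/2 = 4.
(Structurally: 1 ring(s) + 3 π bond(s) = 4.)

4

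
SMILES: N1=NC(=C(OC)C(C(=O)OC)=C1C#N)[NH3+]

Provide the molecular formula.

C8H9N4O3+

Heavy atoms from the SMILES: 8 C, 4 N, 3 O.
Implicit hydrogens by atom environment:
  4 × C (aromatic): no H
  3 × O: no H
  2 × C: 3 H each → 6
  2 × C: no H
  2 × N (aromatic): no H
  1 × N (charge +1): 3 H
  1 × N: no H
  Total hydrogens = 9.
Net charge +1.
Molecular formula: C8H9N4O3+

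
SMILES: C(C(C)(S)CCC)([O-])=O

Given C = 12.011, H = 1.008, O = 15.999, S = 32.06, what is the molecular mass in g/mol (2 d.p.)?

147.21

Molecular formula: C6H11O2S-.
M = 6×12.011 + 11×1.008 + 2×15.999 + 1×32.06 = 147.21 g/mol.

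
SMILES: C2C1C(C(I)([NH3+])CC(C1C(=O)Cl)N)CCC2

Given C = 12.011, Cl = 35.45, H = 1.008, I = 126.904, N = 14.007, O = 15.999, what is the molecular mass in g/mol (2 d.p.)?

Molecular formula: C11H19ClIN2O+.
M = 11×12.011 + 1×35.45 + 19×1.008 + 1×126.904 + 2×14.007 + 1×15.999 = 357.64 g/mol.

357.64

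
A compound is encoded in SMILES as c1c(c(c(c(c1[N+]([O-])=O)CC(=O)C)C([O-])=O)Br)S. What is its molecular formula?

C10H7BrNO5S-

Heavy atoms from the SMILES: 1 Br, 10 C, 1 N, 5 O, 1 S.
Implicit hydrogens by atom environment:
  5 × C (aromatic): no H
  3 × O: no H
  2 × C: no H
  2 × O (charge -1): no H
  1 × Br: no H
  1 × C: 3 H
  1 × C: 2 H
  1 × C (aromatic): 1 H
  1 × N (charge +1): no H
  1 × S: 1 H
  Total hydrogens = 7.
Net charge -1.
Molecular formula: C10H7BrNO5S-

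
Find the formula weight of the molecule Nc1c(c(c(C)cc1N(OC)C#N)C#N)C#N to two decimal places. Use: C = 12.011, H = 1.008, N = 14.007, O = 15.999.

Molecular formula: C11H9N5O.
M = 11×12.011 + 9×1.008 + 5×14.007 + 1×15.999 = 227.23 g/mol.

227.23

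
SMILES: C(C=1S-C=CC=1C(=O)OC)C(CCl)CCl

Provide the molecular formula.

Heavy atoms from the SMILES: 10 C, 2 Cl, 2 O, 1 S.
Implicit hydrogens by atom environment:
  3 × C: 2 H each → 6
  2 × C (aromatic): 1 H each → 2
  2 × C (aromatic): no H
  2 × Cl: no H
  2 × O: no H
  1 × C: 3 H
  1 × C: 1 H
  1 × C: no H
  1 × S (aromatic): no H
  Total hydrogens = 12.
Molecular formula: C10H12Cl2O2S

C10H12Cl2O2S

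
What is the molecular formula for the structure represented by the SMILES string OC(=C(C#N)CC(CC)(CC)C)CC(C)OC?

Heavy atoms from the SMILES: 14 C, 1 N, 2 O.
Implicit hydrogens by atom environment:
  5 × C: 3 H each → 15
  4 × C: 2 H each → 8
  4 × C: no H
  1 × C: 1 H
  1 × N: no H
  1 × O: 1 H
  1 × O: no H
  Total hydrogens = 25.
Molecular formula: C14H25NO2

C14H25NO2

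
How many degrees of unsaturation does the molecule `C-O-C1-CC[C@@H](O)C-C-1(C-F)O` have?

1

Molecular formula from the SMILES: C8H15FO3.
DoU = (2C + 2 + N − H − X)/2 = (2·8 + 2 + 0 − 15 − 1)/2 = 2/2 = 1.
(Structurally: 1 ring(s) + 0 π bond(s) = 1.)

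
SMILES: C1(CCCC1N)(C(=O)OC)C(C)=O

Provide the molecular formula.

Heavy atoms from the SMILES: 9 C, 1 N, 3 O.
Implicit hydrogens by atom environment:
  3 × C: 2 H each → 6
  3 × C: no H
  3 × O: no H
  2 × C: 3 H each → 6
  1 × C: 1 H
  1 × N: 2 H
  Total hydrogens = 15.
Molecular formula: C9H15NO3

C9H15NO3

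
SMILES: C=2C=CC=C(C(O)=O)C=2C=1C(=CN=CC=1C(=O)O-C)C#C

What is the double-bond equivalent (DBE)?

Molecular formula from the SMILES: C16H11NO4.
DoU = (2C + 2 + N − H − X)/2 = (2·16 + 2 + 1 − 11 − 0)/2 = 24/2 = 12.
(Structurally: 2 ring(s) + 10 π bond(s) = 12.)

12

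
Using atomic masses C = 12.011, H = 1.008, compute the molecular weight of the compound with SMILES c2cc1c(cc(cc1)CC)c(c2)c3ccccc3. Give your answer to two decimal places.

232.33

Molecular formula: C18H16.
M = 18×12.011 + 16×1.008 = 232.33 g/mol.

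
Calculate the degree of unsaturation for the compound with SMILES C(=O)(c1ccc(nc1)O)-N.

5

Molecular formula from the SMILES: C6H6N2O2.
DoU = (2C + 2 + N − H − X)/2 = (2·6 + 2 + 2 − 6 − 0)/2 = 10/2 = 5.
(Structurally: 1 ring(s) + 4 π bond(s) = 5.)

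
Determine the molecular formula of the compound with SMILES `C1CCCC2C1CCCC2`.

Heavy atoms from the SMILES: 10 C.
Implicit hydrogens by atom environment:
  8 × C: 2 H each → 16
  2 × C: 1 H each → 2
  Total hydrogens = 18.
Molecular formula: C10H18

C10H18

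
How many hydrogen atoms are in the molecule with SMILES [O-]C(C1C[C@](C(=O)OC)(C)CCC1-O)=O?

Hydrogens are implicit in SMILES; fill each atom to its normal valence:
  3 × C: 2 H each → 6
  3 × C: no H
  3 × O: no H
  2 × C: 3 H each → 6
  2 × C: 1 H each → 2
  1 × O: 1 H
  1 × O (charge -1): no H
  Total hydrogens = 15.

15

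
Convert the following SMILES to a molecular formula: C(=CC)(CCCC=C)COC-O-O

C10H18O3

Heavy atoms from the SMILES: 10 C, 3 O.
Implicit hydrogens by atom environment:
  6 × C: 2 H each → 12
  2 × C: 1 H each → 2
  2 × O: no H
  1 × C: 3 H
  1 × C: no H
  1 × O: 1 H
  Total hydrogens = 18.
Molecular formula: C10H18O3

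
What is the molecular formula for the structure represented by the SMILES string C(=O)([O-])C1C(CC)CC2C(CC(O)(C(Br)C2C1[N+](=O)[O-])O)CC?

C15H23BrNO6-

Heavy atoms from the SMILES: 1 Br, 15 C, 1 N, 6 O.
Implicit hydrogens by atom environment:
  7 × C: 1 H each → 7
  4 × C: 2 H each → 8
  2 × C: 3 H each → 6
  2 × C: no H
  2 × O: 1 H each → 2
  2 × O: no H
  2 × O (charge -1): no H
  1 × Br: no H
  1 × N (charge +1): no H
  Total hydrogens = 23.
Net charge -1.
Molecular formula: C15H23BrNO6-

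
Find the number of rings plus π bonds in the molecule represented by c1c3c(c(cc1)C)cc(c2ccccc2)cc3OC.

11

Molecular formula from the SMILES: C18H16O.
DoU = (2C + 2 + N − H − X)/2 = (2·18 + 2 + 0 − 16 − 0)/2 = 22/2 = 11.
(Structurally: 3 ring(s) + 8 π bond(s) = 11.)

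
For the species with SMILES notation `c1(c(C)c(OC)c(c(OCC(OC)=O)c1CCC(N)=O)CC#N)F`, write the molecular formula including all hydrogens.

Heavy atoms from the SMILES: 16 C, 1 F, 2 N, 5 O.
Implicit hydrogens by atom environment:
  6 × C (aromatic): no H
  5 × O: no H
  4 × C: 2 H each → 8
  3 × C: 3 H each → 9
  3 × C: no H
  1 × F: no H
  1 × N: 2 H
  1 × N: no H
  Total hydrogens = 19.
Molecular formula: C16H19FN2O5

C16H19FN2O5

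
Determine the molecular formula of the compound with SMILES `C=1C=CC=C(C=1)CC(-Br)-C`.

Heavy atoms from the SMILES: 1 Br, 9 C.
Implicit hydrogens by atom environment:
  5 × C (aromatic): 1 H each → 5
  1 × Br: no H
  1 × C: 3 H
  1 × C: 2 H
  1 × C: 1 H
  1 × C (aromatic): no H
  Total hydrogens = 11.
Molecular formula: C9H11Br

C9H11Br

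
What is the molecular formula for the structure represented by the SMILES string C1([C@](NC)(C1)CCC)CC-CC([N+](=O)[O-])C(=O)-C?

C13H24N2O3

Heavy atoms from the SMILES: 13 C, 2 N, 3 O.
Implicit hydrogens by atom environment:
  6 × C: 2 H each → 12
  3 × C: 3 H each → 9
  2 × C: 1 H each → 2
  2 × C: no H
  2 × O: no H
  1 × N: 1 H
  1 × N (charge +1): no H
  1 × O (charge -1): no H
  Total hydrogens = 24.
Molecular formula: C13H24N2O3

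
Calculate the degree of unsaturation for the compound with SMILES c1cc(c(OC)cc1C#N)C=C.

Molecular formula from the SMILES: C10H9NO.
DoU = (2C + 2 + N − H − X)/2 = (2·10 + 2 + 1 − 9 − 0)/2 = 14/2 = 7.
(Structurally: 1 ring(s) + 6 π bond(s) = 7.)

7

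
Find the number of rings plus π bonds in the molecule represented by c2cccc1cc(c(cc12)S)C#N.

Molecular formula from the SMILES: C11H7NS.
DoU = (2C + 2 + N − H − X)/2 = (2·11 + 2 + 1 − 7 − 0)/2 = 18/2 = 9.
(Structurally: 2 ring(s) + 7 π bond(s) = 9.)

9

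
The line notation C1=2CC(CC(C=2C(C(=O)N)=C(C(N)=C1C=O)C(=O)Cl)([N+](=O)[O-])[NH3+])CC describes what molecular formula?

C15H18ClN4O5+

Heavy atoms from the SMILES: 15 C, 1 Cl, 4 N, 5 O.
Implicit hydrogens by atom environment:
  6 × C (aromatic): no H
  4 × O: no H
  3 × C: 2 H each → 6
  3 × C: no H
  2 × C: 1 H each → 2
  2 × N: 2 H each → 4
  1 × C: 3 H
  1 × Cl: no H
  1 × N (charge +1): 3 H
  1 × N (charge +1): no H
  1 × O (charge -1): no H
  Total hydrogens = 18.
Net charge +1.
Molecular formula: C15H18ClN4O5+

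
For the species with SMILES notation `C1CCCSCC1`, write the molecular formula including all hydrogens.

C6H12S

Heavy atoms from the SMILES: 6 C, 1 S.
Implicit hydrogens by atom environment:
  6 × C: 2 H each → 12
  1 × S: no H
  Total hydrogens = 12.
Molecular formula: C6H12S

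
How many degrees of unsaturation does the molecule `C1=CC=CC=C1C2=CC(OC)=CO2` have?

7

Molecular formula from the SMILES: C11H10O2.
DoU = (2C + 2 + N − H − X)/2 = (2·11 + 2 + 0 − 10 − 0)/2 = 14/2 = 7.
(Structurally: 2 ring(s) + 5 π bond(s) = 7.)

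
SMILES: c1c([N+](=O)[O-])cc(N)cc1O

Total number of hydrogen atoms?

6

Hydrogens are implicit in SMILES; fill each atom to its normal valence:
  3 × C (aromatic): 1 H each → 3
  3 × C (aromatic): no H
  1 × N: 2 H
  1 × N (charge +1): no H
  1 × O: 1 H
  1 × O: no H
  1 × O (charge -1): no H
  Total hydrogens = 6.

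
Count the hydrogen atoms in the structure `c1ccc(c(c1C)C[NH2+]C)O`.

14

Hydrogens are implicit in SMILES; fill each atom to its normal valence:
  3 × C (aromatic): 1 H each → 3
  3 × C (aromatic): no H
  2 × C: 3 H each → 6
  1 × C: 2 H
  1 × N (charge +1): 2 H
  1 × O: 1 H
  Total hydrogens = 14.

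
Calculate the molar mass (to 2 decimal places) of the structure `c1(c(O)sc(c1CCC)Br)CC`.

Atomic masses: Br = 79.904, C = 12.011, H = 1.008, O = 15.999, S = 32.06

249.17

Molecular formula: C9H13BrOS.
M = 1×79.904 + 9×12.011 + 13×1.008 + 1×15.999 + 1×32.06 = 249.17 g/mol.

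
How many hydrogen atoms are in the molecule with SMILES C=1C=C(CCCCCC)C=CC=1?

18

Hydrogens are implicit in SMILES; fill each atom to its normal valence:
  5 × C: 2 H each → 10
  5 × C (aromatic): 1 H each → 5
  1 × C: 3 H
  1 × C (aromatic): no H
  Total hydrogens = 18.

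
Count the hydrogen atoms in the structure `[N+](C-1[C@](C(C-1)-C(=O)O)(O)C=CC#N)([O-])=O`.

8

Hydrogens are implicit in SMILES; fill each atom to its normal valence:
  4 × C: 1 H each → 4
  3 × C: no H
  2 × O: 1 H each → 2
  2 × O: no H
  1 × C: 2 H
  1 × N (charge +1): no H
  1 × N: no H
  1 × O (charge -1): no H
  Total hydrogens = 8.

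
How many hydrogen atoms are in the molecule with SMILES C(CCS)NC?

Hydrogens are implicit in SMILES; fill each atom to its normal valence:
  3 × C: 2 H each → 6
  1 × C: 3 H
  1 × N: 1 H
  1 × S: 1 H
  Total hydrogens = 11.

11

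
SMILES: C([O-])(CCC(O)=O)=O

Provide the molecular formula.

C4H5O4-

Heavy atoms from the SMILES: 4 C, 4 O.
Implicit hydrogens by atom environment:
  2 × C: 2 H each → 4
  2 × C: no H
  2 × O: no H
  1 × O: 1 H
  1 × O (charge -1): no H
  Total hydrogens = 5.
Net charge -1.
Molecular formula: C4H5O4-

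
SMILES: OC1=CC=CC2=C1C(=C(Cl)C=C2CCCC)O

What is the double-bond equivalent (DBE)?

7

Molecular formula from the SMILES: C14H15ClO2.
DoU = (2C + 2 + N − H − X)/2 = (2·14 + 2 + 0 − 15 − 1)/2 = 14/2 = 7.
(Structurally: 2 ring(s) + 5 π bond(s) = 7.)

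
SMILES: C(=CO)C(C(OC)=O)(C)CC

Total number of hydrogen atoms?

Hydrogens are implicit in SMILES; fill each atom to its normal valence:
  3 × C: 3 H each → 9
  2 × C: 1 H each → 2
  2 × C: no H
  2 × O: no H
  1 × C: 2 H
  1 × O: 1 H
  Total hydrogens = 14.

14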